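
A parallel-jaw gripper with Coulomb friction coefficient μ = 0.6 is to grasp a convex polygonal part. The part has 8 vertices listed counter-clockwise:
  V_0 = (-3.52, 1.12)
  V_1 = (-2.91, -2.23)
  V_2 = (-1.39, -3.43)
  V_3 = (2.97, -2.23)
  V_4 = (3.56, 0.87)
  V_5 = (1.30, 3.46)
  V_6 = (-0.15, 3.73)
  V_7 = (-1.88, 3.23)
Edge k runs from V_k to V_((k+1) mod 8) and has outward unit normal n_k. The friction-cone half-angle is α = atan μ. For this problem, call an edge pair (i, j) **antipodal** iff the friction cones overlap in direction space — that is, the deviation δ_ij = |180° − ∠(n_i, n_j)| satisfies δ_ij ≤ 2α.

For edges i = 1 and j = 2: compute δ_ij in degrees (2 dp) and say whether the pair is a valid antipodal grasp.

δ = 126.32°, invalid

α = atan 0.6 = 30.96°;  2α = 61.93°
edge 1: e_1 = (+1.52, -1.20);  n_1 = (-0.6196, -0.7849)
edge 2: e_2 = (+4.36, +1.20);  n_2 = (+0.2654, -0.9641)
∠(n_1, n_2) = 53.68°
δ = |180° − 53.68°| = 126.32°
126.32° > 2α = 61.93°  →  invalid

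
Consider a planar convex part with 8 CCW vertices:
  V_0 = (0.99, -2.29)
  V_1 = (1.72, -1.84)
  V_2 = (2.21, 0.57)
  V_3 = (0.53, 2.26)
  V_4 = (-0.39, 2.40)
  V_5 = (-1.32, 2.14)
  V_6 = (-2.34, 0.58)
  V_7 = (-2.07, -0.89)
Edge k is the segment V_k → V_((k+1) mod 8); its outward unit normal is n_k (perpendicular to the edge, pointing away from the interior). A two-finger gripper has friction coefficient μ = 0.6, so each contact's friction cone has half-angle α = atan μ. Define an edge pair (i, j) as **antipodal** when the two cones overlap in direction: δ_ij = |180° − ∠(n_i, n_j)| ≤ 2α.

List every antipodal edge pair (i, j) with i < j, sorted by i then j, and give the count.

α = atan 0.6 = 30.96°;  2α = 61.93°
n_0 = (+0.5247, -0.8513)
n_1 = (+0.9800, -0.1992)
n_2 = (+0.7092, +0.7050)
n_3 = (+0.1504, +0.9886)
n_4 = (-0.2692, +0.9631)
n_5 = (-0.8370, +0.5472)
n_6 = (-0.9835, -0.1807)
n_7 = (-0.4160, -0.9093)
  (0,1): δ = 133.14°  ·
  (0,2): δ = 76.82°  ·
  (0,3): δ = 40.30°  ✓
  (0,4): δ = 16.03°  ✓
  (0,5): δ = 25.17°  ✓
  (0,6): δ = 68.76°  ·
  (0,7): δ = 123.76°  ·
  (1,2): δ = 123.68°  ·
  (1,3): δ = 87.16°  ·
  (1,4): δ = 62.89°  ·
  (1,5): δ = 21.69°  ✓
  (1,6): δ = 21.90°  ✓
  (1,7): δ = 76.91°  ·
  (2,3): δ = 143.48°  ·
  (2,4): δ = 119.21°  ·
  (2,5): δ = 78.01°  ·
  (2,6): δ = 34.42°  ✓
  (2,7): δ = 20.59°  ✓
  (3,4): δ = 155.73°  ·
  (3,5): δ = 114.53°  ·
  (3,6): δ = 70.94°  ·
  (3,7): δ = 15.93°  ✓
  (4,5): δ = 138.80°  ·
  (4,6): δ = 95.21°  ·
  (4,7): δ = 40.20°  ✓
  (5,6): δ = 136.41°  ·
  (5,7): δ = 81.41°  ·
  (6,7): δ = 124.99°  ·
antipodal pairs: 9

count = 9; pairs: (0,3), (0,4), (0,5), (1,5), (1,6), (2,6), (2,7), (3,7), (4,7)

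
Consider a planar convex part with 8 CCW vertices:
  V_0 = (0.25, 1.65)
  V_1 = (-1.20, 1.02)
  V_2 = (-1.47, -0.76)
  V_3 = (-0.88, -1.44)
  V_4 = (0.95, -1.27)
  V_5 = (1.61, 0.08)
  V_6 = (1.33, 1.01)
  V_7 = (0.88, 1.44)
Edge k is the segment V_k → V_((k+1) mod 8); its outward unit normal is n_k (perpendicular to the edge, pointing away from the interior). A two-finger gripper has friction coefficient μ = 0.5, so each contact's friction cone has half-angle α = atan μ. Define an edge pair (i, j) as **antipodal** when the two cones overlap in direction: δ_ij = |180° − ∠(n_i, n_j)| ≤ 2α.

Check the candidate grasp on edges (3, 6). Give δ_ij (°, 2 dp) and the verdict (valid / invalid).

α = atan 0.5 = 26.57°;  2α = 53.13°
edge 3: e_3 = (+1.83, +0.17);  n_3 = (+0.0925, -0.9957)
edge 6: e_6 = (-0.45, +0.43);  n_6 = (+0.6909, +0.7230)
∠(n_3, n_6) = 130.99°
δ = |180° − 130.99°| = 49.01°
49.01° ≤ 2α = 53.13°  →  valid

δ = 49.01°, valid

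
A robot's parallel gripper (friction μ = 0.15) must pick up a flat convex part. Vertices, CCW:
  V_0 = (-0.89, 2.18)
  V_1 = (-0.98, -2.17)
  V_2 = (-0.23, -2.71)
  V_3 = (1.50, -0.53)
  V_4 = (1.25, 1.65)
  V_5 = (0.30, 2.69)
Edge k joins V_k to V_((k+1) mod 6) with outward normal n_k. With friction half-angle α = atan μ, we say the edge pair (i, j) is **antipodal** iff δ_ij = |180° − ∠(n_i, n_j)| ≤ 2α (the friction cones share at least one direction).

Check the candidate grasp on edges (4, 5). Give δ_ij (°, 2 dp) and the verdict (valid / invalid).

δ = 109.21°, invalid

α = atan 0.15 = 8.53°;  2α = 17.06°
edge 4: e_4 = (-0.95, +1.04);  n_4 = (+0.7383, +0.6744)
edge 5: e_5 = (-1.19, -0.51);  n_5 = (-0.3939, +0.9191)
∠(n_4, n_5) = 70.79°
δ = |180° − 70.79°| = 109.21°
109.21° > 2α = 17.06°  →  invalid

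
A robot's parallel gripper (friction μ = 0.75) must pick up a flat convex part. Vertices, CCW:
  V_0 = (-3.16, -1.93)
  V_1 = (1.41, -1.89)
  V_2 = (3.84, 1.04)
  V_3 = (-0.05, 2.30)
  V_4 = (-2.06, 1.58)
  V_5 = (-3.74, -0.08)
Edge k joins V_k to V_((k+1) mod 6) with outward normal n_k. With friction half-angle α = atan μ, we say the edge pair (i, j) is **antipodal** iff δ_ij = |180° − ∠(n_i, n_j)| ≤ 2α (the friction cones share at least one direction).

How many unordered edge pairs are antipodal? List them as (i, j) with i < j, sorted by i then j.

α = atan 0.75 = 36.87°;  2α = 73.74°
n_0 = (+0.0088, -1.0000)
n_1 = (+0.7697, -0.6384)
n_2 = (+0.3081, +0.9513)
n_3 = (-0.3372, +0.9414)
n_4 = (-0.7029, +0.7113)
n_5 = (-0.9542, -0.2992)
  (0,1): δ = 130.17°  ·
  (0,2): δ = 18.45°  ✓
  (0,3): δ = 19.21°  ✓
  (0,4): δ = 44.16°  ✓
  (0,5): δ = 106.91°  ·
  (1,2): δ = 68.28°  ✓
  (1,3): δ = 30.62°  ✓
  (1,4): δ = 5.67°  ✓
  (1,5): δ = 57.08°  ✓
  (2,3): δ = 142.34°  ·
  (2,4): δ = 117.40°  ·
  (2,5): δ = 54.65°  ✓
  (3,4): δ = 155.05°  ·
  (3,5): δ = 92.30°  ·
  (4,5): δ = 117.25°  ·
antipodal pairs: 8

count = 8; pairs: (0,2), (0,3), (0,4), (1,2), (1,3), (1,4), (1,5), (2,5)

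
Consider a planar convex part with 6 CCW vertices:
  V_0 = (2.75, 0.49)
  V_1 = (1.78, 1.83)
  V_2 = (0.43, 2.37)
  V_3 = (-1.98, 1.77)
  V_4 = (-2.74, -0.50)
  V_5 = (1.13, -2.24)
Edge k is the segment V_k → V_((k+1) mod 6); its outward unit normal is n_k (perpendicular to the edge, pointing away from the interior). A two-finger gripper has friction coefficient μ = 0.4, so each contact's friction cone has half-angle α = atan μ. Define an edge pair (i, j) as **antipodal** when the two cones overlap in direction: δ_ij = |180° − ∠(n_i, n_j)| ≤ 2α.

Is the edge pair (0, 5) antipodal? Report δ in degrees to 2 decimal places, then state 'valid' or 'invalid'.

α = atan 0.4 = 21.80°;  2α = 43.60°
edge 0: e_0 = (-0.97, +1.34);  n_0 = (+0.8100, +0.5864)
edge 5: e_5 = (+1.62, +2.73);  n_5 = (+0.8600, -0.5103)
∠(n_0, n_5) = 66.59°
δ = |180° − 66.59°| = 113.41°
113.41° > 2α = 43.60°  →  invalid

δ = 113.41°, invalid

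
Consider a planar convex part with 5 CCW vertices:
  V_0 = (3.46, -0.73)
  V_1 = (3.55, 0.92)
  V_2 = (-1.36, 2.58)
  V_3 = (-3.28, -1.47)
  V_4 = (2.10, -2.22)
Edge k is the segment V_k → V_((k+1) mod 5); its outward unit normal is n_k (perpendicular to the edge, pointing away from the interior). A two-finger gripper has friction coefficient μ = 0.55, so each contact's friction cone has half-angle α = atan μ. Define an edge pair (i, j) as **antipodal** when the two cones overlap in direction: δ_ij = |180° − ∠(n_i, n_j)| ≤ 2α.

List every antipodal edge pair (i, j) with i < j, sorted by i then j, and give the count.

α = atan 0.55 = 28.81°;  2α = 57.62°
n_0 = (+0.9985, -0.0545)
n_1 = (+0.3203, +0.9473)
n_2 = (-0.9036, +0.4284)
n_3 = (-0.1381, -0.9904)
n_4 = (+0.7386, -0.6742)
  (0,1): δ = 105.56°  ·
  (0,2): δ = 22.24°  ✓
  (0,3): δ = 85.19°  ·
  (0,4): δ = 140.73°  ·
  (1,2): δ = 96.68°  ·
  (1,3): δ = 10.74°  ✓
  (1,4): δ = 66.29°  ·
  (2,3): δ = 72.57°  ·
  (2,4): δ = 17.02°  ✓
  (3,4): δ = 124.45°  ·
antipodal pairs: 3

count = 3; pairs: (0,2), (1,3), (2,4)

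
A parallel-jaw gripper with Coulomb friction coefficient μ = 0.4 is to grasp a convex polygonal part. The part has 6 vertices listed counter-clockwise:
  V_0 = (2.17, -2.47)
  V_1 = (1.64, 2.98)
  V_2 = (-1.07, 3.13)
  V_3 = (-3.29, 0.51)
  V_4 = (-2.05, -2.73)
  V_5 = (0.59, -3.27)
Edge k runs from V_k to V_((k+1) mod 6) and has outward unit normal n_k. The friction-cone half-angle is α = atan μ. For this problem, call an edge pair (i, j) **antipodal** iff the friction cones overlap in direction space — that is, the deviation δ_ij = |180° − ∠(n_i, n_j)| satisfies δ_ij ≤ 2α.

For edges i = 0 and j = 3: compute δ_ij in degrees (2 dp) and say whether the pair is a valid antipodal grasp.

δ = 15.39°, valid

α = atan 0.4 = 21.80°;  2α = 43.60°
edge 0: e_0 = (-0.53, +5.45);  n_0 = (+0.9953, +0.0968)
edge 3: e_3 = (+1.24, -3.24);  n_3 = (-0.9339, -0.3574)
∠(n_0, n_3) = 164.61°
δ = |180° − 164.61°| = 15.39°
15.39° ≤ 2α = 43.60°  →  valid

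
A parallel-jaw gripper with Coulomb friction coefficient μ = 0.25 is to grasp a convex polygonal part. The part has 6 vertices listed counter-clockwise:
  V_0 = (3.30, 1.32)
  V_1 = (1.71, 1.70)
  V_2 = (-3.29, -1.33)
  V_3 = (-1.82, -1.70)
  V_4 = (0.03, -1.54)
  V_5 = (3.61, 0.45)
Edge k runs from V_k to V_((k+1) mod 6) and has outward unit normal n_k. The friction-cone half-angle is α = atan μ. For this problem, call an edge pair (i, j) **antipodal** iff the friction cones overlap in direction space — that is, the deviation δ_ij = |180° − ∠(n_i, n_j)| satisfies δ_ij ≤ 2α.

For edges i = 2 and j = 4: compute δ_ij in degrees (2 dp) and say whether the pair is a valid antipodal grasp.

α = atan 0.25 = 14.04°;  2α = 28.07°
edge 2: e_2 = (+1.47, -0.37);  n_2 = (-0.2441, -0.9698)
edge 4: e_4 = (+3.58, +1.99);  n_4 = (+0.4859, -0.8740)
∠(n_2, n_4) = 43.20°
δ = |180° − 43.20°| = 136.80°
136.80° > 2α = 28.07°  →  invalid

δ = 136.80°, invalid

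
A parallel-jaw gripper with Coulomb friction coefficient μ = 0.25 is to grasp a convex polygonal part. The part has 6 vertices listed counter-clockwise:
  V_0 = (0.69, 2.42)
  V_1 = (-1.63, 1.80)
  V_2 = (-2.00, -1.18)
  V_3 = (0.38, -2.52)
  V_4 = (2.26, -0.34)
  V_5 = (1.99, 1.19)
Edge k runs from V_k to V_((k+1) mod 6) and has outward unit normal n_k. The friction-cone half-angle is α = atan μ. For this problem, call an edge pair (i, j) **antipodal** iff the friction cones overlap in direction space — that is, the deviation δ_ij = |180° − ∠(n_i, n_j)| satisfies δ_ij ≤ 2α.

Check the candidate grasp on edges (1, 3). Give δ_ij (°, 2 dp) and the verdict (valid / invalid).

α = atan 0.25 = 14.04°;  2α = 28.07°
edge 1: e_1 = (-0.37, -2.98);  n_1 = (-0.9924, +0.1232)
edge 3: e_3 = (+1.88, +2.18);  n_3 = (+0.7573, -0.6531)
∠(n_1, n_3) = 146.30°
δ = |180° − 146.30°| = 33.70°
33.70° > 2α = 28.07°  →  invalid

δ = 33.70°, invalid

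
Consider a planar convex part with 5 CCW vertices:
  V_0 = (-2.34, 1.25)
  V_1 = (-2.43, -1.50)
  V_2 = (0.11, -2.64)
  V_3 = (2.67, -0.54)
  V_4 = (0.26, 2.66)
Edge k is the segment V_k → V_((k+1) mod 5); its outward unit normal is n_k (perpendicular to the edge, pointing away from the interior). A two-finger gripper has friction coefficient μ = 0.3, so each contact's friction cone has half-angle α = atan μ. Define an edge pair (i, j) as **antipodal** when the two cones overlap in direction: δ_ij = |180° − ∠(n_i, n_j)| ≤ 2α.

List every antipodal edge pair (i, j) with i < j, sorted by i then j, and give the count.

count = 2; pairs: (1,3), (2,4)

α = atan 0.3 = 16.70°;  2α = 33.40°
n_0 = (-0.9995, +0.0327)
n_1 = (-0.4095, -0.9123)
n_2 = (+0.6342, -0.7731)
n_3 = (+0.7988, +0.6016)
n_4 = (-0.4767, +0.8791)
  (0,1): δ = 112.30°  ·
  (0,2): δ = 48.76°  ·
  (0,3): δ = 38.86°  ·
  (0,4): δ = 120.35°  ·
  (1,2): δ = 116.47°  ·
  (1,3): δ = 28.84°  ✓
  (1,4): δ = 52.64°  ·
  (2,3): δ = 92.38°  ·
  (2,4): δ = 10.89°  ✓
  (3,4): δ = 98.51°  ·
antipodal pairs: 2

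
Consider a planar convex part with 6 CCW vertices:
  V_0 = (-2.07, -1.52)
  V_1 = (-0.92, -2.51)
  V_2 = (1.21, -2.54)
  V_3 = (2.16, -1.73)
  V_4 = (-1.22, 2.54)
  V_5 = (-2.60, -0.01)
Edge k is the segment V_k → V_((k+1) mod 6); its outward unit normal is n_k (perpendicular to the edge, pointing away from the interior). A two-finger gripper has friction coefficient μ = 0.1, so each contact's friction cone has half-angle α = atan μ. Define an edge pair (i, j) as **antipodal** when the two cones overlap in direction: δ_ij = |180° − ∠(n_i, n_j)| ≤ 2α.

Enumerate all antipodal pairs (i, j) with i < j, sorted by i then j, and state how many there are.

α = atan 0.1 = 5.71°;  2α = 11.42°
n_0 = (-0.6524, -0.7579)
n_1 = (-0.0141, -0.9999)
n_2 = (+0.6488, -0.7610)
n_3 = (+0.7841, +0.6207)
n_4 = (-0.8795, +0.4759)
n_5 = (-0.9436, -0.3312)
  (0,1): δ = 140.08°  ·
  (0,2): δ = 98.82°  ·
  (0,3): δ = 10.91°  ✓
  (0,4): δ = 102.30°  ·
  (0,5): δ = 150.06°  ·
  (1,2): δ = 138.74°  ·
  (1,3): δ = 50.83°  ·
  (1,4): δ = 62.39°  ·
  (1,5): δ = 110.15°  ·
  (2,3): δ = 92.09°  ·
  (2,4): δ = 21.13°  ·
  (2,5): δ = 68.89°  ·
  (3,4): δ = 66.79°  ·
  (3,5): δ = 19.02°  ·
  (4,5): δ = 132.24°  ·
antipodal pairs: 1

count = 1; pairs: (0,3)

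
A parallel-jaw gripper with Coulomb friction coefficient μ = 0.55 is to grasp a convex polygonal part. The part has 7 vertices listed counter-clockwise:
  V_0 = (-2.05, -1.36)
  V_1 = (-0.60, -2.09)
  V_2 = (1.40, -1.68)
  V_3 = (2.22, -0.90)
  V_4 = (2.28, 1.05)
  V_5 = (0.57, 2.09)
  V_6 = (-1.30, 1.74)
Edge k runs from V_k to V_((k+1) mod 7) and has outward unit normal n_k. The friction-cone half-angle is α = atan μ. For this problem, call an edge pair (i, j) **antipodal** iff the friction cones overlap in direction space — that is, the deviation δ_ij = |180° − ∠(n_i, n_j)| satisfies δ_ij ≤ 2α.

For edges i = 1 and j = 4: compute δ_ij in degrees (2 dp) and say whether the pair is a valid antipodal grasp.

δ = 42.89°, valid

α = atan 0.55 = 28.81°;  2α = 57.62°
edge 1: e_1 = (+2.00, +0.41);  n_1 = (+0.2008, -0.9796)
edge 4: e_4 = (-1.71, +1.04);  n_4 = (+0.5196, +0.8544)
∠(n_1, n_4) = 137.11°
δ = |180° − 137.11°| = 42.89°
42.89° ≤ 2α = 57.62°  →  valid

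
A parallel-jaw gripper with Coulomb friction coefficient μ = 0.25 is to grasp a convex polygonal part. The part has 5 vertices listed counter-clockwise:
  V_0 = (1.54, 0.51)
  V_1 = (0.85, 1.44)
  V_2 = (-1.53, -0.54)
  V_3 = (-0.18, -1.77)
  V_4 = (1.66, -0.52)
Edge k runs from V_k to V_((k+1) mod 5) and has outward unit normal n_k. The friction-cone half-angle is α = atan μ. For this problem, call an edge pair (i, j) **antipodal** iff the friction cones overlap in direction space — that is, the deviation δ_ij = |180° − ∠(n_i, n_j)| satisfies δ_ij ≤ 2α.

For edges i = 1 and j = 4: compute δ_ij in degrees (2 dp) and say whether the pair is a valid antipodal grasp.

δ = 56.89°, invalid

α = atan 0.25 = 14.04°;  2α = 28.07°
edge 1: e_1 = (-2.38, -1.98);  n_1 = (-0.6395, +0.7688)
edge 4: e_4 = (-0.12, +1.03);  n_4 = (+0.9933, +0.1157)
∠(n_1, n_4) = 123.11°
δ = |180° − 123.11°| = 56.89°
56.89° > 2α = 28.07°  →  invalid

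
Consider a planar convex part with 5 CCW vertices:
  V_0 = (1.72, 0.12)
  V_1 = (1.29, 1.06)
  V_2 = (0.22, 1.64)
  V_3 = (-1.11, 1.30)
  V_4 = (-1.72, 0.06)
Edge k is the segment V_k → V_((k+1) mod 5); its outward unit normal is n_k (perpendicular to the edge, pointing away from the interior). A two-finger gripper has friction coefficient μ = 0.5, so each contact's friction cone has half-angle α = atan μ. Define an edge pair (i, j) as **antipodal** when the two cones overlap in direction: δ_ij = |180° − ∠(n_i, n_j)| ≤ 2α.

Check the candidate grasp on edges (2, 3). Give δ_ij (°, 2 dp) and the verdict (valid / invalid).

δ = 130.53°, invalid

α = atan 0.5 = 26.57°;  2α = 53.13°
edge 2: e_2 = (-1.33, -0.34);  n_2 = (-0.2477, +0.9688)
edge 3: e_3 = (-0.61, -1.24);  n_3 = (-0.8973, +0.4414)
∠(n_2, n_3) = 49.47°
δ = |180° − 49.47°| = 130.53°
130.53° > 2α = 53.13°  →  invalid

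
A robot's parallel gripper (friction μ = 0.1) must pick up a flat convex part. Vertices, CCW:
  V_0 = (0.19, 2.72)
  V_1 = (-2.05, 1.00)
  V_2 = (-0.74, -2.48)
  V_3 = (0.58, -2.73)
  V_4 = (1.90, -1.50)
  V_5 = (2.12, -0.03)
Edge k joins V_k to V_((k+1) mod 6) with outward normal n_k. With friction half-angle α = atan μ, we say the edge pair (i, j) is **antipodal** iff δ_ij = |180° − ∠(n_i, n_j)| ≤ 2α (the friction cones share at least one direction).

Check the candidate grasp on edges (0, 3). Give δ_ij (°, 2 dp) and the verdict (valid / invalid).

α = atan 0.1 = 5.71°;  2α = 11.42°
edge 0: e_0 = (-2.24, -1.72);  n_0 = (-0.6090, +0.7932)
edge 3: e_3 = (+1.32, +1.23);  n_3 = (+0.6817, -0.7316)
∠(n_0, n_3) = 174.54°
δ = |180° − 174.54°| = 5.46°
5.46° ≤ 2α = 11.42°  →  valid

δ = 5.46°, valid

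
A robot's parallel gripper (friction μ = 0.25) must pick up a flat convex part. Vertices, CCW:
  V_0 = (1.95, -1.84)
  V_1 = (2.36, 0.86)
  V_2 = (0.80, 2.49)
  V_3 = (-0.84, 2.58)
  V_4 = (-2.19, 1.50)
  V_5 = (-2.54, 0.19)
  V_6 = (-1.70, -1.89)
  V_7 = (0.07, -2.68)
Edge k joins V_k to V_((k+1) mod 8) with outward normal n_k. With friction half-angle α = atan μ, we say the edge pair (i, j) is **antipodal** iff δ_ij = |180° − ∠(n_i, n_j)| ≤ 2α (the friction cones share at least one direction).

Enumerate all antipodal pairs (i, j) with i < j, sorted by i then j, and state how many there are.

count = 6; pairs: (0,4), (1,5), (1,6), (2,6), (2,7), (3,7)

α = atan 0.25 = 14.04°;  2α = 28.07°
n_0 = (+0.9887, -0.1501)
n_1 = (+0.7224, +0.6914)
n_2 = (+0.0548, +0.9985)
n_3 = (-0.6247, +0.7809)
n_4 = (-0.9661, +0.2581)
n_5 = (-0.9272, -0.3745)
n_6 = (-0.4076, -0.9132)
n_7 = (+0.4079, -0.9130)
  (0,1): δ = 127.62°  ·
  (0,2): δ = 84.51°  ·
  (0,3): δ = 42.71°  ·
  (0,4): δ = 6.32°  ✓
  (0,5): δ = 30.63°  ·
  (0,6): δ = 74.58°  ·
  (0,7): δ = 122.71°  ·
  (1,2): δ = 136.88°  ·
  (1,3): δ = 95.08°  ·
  (1,4): δ = 58.70°  ·
  (1,5): δ = 21.75°  ✓
  (1,6): δ = 22.20°  ✓
  (1,7): δ = 70.33°  ·
  (2,3): δ = 138.20°  ·
  (2,4): δ = 101.82°  ·
  (2,5): δ = 64.87°  ·
  (2,6): δ = 20.91°  ✓
  (2,7): δ = 27.22°  ✓
  (3,4): δ = 143.62°  ·
  (3,5): δ = 106.67°  ·
  (3,6): δ = 62.71°  ·
  (3,7): δ = 14.58°  ✓
  (4,5): δ = 143.05°  ·
  (4,6): δ = 99.09°  ·
  (4,7): δ = 50.97°  ·
  (5,6): δ = 136.04°  ·
  (5,7): δ = 87.92°  ·
  (6,7): δ = 131.87°  ·
antipodal pairs: 6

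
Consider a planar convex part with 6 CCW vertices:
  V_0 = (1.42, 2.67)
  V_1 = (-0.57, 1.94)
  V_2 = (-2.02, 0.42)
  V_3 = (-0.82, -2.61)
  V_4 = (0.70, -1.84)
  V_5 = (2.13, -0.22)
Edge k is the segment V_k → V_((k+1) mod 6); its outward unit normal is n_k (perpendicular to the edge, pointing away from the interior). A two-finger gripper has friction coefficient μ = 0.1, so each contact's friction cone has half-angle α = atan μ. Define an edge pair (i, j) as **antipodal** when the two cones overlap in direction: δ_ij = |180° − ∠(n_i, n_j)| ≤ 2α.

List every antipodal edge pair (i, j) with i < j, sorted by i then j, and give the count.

α = atan 0.1 = 5.71°;  2α = 11.42°
n_0 = (-0.3444, +0.9388)
n_1 = (-0.7236, +0.6902)
n_2 = (-0.9297, -0.3682)
n_3 = (+0.4519, -0.8921)
n_4 = (+0.7497, -0.6618)
n_5 = (+0.9711, +0.2386)
  (0,1): δ = 153.79°  ·
  (0,2): δ = 88.54°  ·
  (0,3): δ = 6.72°  ✓
  (0,4): δ = 28.42°  ·
  (0,5): δ = 83.66°  ·
  (1,2): δ = 114.74°  ·
  (1,3): δ = 19.48°  ·
  (1,4): δ = 2.21°  ✓
  (1,5): δ = 57.45°  ·
  (2,3): δ = 84.74°  ·
  (2,4): δ = 63.04°  ·
  (2,5): δ = 7.80°  ✓
  (3,4): δ = 158.30°  ·
  (3,5): δ = 103.06°  ·
  (4,5): δ = 124.76°  ·
antipodal pairs: 3

count = 3; pairs: (0,3), (1,4), (2,5)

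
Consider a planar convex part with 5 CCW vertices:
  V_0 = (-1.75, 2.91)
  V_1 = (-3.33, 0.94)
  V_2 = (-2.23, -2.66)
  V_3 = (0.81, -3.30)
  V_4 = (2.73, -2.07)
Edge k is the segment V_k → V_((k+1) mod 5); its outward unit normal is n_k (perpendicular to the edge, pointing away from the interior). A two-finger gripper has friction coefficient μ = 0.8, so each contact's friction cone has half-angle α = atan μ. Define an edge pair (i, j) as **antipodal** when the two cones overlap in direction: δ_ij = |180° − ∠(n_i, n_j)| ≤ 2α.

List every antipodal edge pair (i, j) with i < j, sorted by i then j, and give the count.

count = 5; pairs: (0,2), (0,3), (1,3), (1,4), (2,4)

α = atan 0.8 = 38.66°;  2α = 77.32°
n_0 = (-0.7801, +0.6257)
n_1 = (-0.9564, -0.2922)
n_2 = (-0.2060, -0.9785)
n_3 = (+0.5394, -0.8420)
n_4 = (+0.7434, +0.6688)
  (0,1): δ = 124.28°  ·
  (0,2): δ = 63.16°  ✓
  (0,3): δ = 18.62°  ✓
  (0,4): δ = 80.71°  ·
  (1,2): δ = 118.88°  ·
  (1,3): δ = 74.35°  ✓
  (1,4): δ = 24.98°  ✓
  (2,3): δ = 135.47°  ·
  (2,4): δ = 36.14°  ✓
  (3,4): δ = 80.67°  ·
antipodal pairs: 5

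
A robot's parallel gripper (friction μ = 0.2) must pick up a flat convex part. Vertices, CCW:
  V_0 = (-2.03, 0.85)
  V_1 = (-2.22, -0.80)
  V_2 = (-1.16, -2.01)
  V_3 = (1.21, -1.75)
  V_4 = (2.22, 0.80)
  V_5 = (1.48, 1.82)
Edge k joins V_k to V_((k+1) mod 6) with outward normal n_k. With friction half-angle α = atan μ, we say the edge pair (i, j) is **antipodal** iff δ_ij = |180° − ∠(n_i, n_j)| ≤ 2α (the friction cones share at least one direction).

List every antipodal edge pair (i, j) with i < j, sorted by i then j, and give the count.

α = atan 0.2 = 11.31°;  2α = 22.62°
n_0 = (-0.9934, +0.1144)
n_1 = (-0.7522, -0.6589)
n_2 = (+0.1091, -0.9940)
n_3 = (+0.9297, -0.3682)
n_4 = (+0.8094, +0.5872)
n_5 = (-0.2664, +0.9639)
  (0,1): δ = 132.21°  ·
  (0,2): δ = 77.17°  ·
  (0,3): δ = 15.04°  ✓
  (0,4): δ = 42.53°  ·
  (0,5): δ = 112.02°  ·
  (1,2): δ = 124.96°  ·
  (1,3): δ = 62.83°  ·
  (1,4): δ = 5.26°  ✓
  (1,5): δ = 64.23°  ·
  (2,3): δ = 117.87°  ·
  (2,4): δ = 60.30°  ·
  (2,5): δ = 9.19°  ✓
  (3,4): δ = 122.43°  ·
  (3,5): δ = 52.94°  ·
  (4,5): δ = 110.51°  ·
antipodal pairs: 3

count = 3; pairs: (0,3), (1,4), (2,5)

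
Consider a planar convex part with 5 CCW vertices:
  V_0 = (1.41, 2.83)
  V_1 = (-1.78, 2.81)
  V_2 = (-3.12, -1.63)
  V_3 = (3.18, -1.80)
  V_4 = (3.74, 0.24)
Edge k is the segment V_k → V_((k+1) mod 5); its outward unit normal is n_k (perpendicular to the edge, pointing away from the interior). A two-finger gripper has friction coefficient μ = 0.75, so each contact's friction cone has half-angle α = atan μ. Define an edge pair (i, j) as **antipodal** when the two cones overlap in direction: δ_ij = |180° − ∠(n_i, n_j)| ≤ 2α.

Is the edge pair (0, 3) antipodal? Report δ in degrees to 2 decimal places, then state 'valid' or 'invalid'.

δ = 74.29°, invalid

α = atan 0.75 = 36.87°;  2α = 73.74°
edge 0: e_0 = (-3.19, -0.02);  n_0 = (-0.0063, +1.0000)
edge 3: e_3 = (+0.56, +2.04);  n_3 = (+0.9643, -0.2647)
∠(n_0, n_3) = 105.71°
δ = |180° − 105.71°| = 74.29°
74.29° > 2α = 73.74°  →  invalid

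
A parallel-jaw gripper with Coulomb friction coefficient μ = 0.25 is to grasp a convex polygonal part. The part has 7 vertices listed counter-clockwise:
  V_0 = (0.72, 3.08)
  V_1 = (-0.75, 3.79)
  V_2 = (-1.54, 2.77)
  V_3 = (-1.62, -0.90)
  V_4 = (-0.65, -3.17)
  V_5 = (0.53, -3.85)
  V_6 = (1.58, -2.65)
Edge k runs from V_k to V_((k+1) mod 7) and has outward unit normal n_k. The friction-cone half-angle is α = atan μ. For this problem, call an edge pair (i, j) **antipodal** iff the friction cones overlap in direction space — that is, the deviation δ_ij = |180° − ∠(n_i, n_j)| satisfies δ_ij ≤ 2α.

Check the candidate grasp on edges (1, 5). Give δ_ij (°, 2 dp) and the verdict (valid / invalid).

α = atan 0.25 = 14.04°;  2α = 28.07°
edge 1: e_1 = (-0.79, -1.02);  n_1 = (-0.7906, +0.6123)
edge 5: e_5 = (+1.05, +1.20);  n_5 = (+0.7526, -0.6585)
∠(n_1, n_5) = 176.57°
δ = |180° − 176.57°| = 3.43°
3.43° ≤ 2α = 28.07°  →  valid

δ = 3.43°, valid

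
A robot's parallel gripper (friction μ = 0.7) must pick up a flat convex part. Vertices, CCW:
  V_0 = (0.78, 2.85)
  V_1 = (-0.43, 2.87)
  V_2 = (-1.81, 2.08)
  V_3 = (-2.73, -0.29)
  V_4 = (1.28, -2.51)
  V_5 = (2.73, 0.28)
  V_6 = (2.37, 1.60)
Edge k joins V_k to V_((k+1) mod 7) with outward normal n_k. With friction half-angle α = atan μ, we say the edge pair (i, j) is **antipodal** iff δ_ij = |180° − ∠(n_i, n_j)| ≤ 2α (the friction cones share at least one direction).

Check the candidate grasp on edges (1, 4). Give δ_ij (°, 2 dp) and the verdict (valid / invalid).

α = atan 0.7 = 34.99°;  2α = 69.98°
edge 1: e_1 = (-1.38, -0.79);  n_1 = (-0.4968, +0.8679)
edge 4: e_4 = (+1.45, +2.79);  n_4 = (+0.8873, -0.4612)
∠(n_1, n_4) = 147.25°
δ = |180° − 147.25°| = 32.75°
32.75° ≤ 2α = 69.98°  →  valid

δ = 32.75°, valid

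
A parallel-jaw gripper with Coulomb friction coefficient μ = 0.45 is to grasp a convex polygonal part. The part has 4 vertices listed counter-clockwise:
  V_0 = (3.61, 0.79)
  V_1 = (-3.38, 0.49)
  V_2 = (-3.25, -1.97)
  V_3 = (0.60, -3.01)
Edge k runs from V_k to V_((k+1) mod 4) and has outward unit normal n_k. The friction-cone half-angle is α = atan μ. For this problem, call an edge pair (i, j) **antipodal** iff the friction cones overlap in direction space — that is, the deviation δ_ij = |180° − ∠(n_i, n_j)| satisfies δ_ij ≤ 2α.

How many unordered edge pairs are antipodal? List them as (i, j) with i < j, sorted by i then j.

α = atan 0.45 = 24.23°;  2α = 48.46°
n_0 = (-0.0429, +0.9991)
n_1 = (-0.9986, -0.0528)
n_2 = (-0.2608, -0.9654)
n_3 = (+0.7839, -0.6209)
  (0,1): δ = 89.43°  ·
  (0,2): δ = 17.57°  ✓
  (0,3): δ = 49.16°  ·
  (1,2): δ = 108.14°  ·
  (1,3): δ = 41.41°  ✓
  (2,3): δ = 113.27°  ·
antipodal pairs: 2

count = 2; pairs: (0,2), (1,3)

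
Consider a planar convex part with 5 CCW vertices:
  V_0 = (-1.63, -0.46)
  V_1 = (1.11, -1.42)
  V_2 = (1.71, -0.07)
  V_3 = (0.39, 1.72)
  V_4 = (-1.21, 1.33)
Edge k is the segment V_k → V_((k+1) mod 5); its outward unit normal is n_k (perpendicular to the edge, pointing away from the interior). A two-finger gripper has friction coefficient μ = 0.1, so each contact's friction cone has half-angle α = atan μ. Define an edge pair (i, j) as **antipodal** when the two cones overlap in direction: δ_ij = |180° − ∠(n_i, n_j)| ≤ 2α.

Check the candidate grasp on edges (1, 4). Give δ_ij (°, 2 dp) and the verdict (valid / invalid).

α = atan 0.1 = 5.71°;  2α = 11.42°
edge 1: e_1 = (+0.60, +1.35);  n_1 = (+0.9138, -0.4061)
edge 4: e_4 = (-0.42, -1.79);  n_4 = (-0.9736, +0.2284)
∠(n_1, n_4) = 169.24°
δ = |180° − 169.24°| = 10.76°
10.76° ≤ 2α = 11.42°  →  valid

δ = 10.76°, valid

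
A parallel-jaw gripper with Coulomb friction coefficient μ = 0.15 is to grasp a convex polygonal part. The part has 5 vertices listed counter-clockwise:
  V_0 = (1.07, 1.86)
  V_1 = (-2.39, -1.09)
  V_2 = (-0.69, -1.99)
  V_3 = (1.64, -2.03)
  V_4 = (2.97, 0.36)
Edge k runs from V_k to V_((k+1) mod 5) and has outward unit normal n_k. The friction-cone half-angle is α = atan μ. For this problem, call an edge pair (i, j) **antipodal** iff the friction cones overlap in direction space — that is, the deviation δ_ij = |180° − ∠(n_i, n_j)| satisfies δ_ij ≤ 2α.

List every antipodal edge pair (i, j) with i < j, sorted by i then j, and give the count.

α = atan 0.15 = 8.53°;  2α = 17.06°
n_0 = (-0.6488, +0.7610)
n_1 = (-0.4679, -0.8838)
n_2 = (-0.0172, -0.9999)
n_3 = (+0.8738, -0.4863)
n_4 = (+0.6196, +0.7849)
  (0,1): δ = 68.35°  ·
  (0,2): δ = 41.43°  ·
  (0,3): δ = 20.45°  ·
  (0,4): δ = 101.26°  ·
  (1,2): δ = 153.09°  ·
  (1,3): δ = 91.20°  ·
  (1,4): δ = 10.39°  ✓
  (2,3): δ = 118.11°  ·
  (2,4): δ = 37.31°  ·
  (3,4): δ = 99.19°  ·
antipodal pairs: 1

count = 1; pairs: (1,4)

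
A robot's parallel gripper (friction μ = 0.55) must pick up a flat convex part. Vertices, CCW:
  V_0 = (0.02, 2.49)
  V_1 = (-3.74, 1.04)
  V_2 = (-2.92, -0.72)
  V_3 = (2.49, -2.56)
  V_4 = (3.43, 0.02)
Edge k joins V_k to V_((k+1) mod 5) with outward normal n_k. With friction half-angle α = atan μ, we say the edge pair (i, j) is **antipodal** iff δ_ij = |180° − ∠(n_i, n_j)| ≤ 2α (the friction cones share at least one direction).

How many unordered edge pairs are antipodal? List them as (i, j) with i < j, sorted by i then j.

count = 5; pairs: (0,2), (0,3), (1,3), (1,4), (2,4)

α = atan 0.55 = 28.81°;  2α = 57.62°
n_0 = (-0.3598, +0.9330)
n_1 = (-0.9064, -0.4223)
n_2 = (-0.3220, -0.9467)
n_3 = (+0.9396, -0.3423)
n_4 = (+0.5866, +0.8099)
  (0,1): δ = 86.11°  ·
  (0,2): δ = 39.87°  ✓
  (0,3): δ = 48.89°  ✓
  (0,4): δ = 122.99°  ·
  (1,2): δ = 133.76°  ·
  (1,3): δ = 45.00°  ✓
  (1,4): δ = 29.10°  ✓
  (2,3): δ = 91.24°  ·
  (2,4): δ = 17.13°  ✓
  (3,4): δ = 105.90°  ·
antipodal pairs: 5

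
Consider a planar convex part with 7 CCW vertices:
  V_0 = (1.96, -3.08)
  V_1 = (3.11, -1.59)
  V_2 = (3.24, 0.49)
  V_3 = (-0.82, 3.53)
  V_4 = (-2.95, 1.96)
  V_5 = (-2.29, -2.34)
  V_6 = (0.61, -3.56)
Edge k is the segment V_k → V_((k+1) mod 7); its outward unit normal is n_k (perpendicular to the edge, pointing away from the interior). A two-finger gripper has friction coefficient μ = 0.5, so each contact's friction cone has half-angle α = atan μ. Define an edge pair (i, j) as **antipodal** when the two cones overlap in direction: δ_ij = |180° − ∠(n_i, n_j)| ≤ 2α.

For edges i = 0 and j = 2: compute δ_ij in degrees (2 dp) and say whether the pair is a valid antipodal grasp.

α = atan 0.5 = 26.57°;  2α = 53.13°
edge 0: e_0 = (+1.15, +1.49);  n_0 = (+0.7916, -0.6110)
edge 2: e_2 = (-4.06, +3.04);  n_2 = (+0.5994, +0.8005)
∠(n_0, n_2) = 90.84°
δ = |180° − 90.84°| = 89.16°
89.16° > 2α = 53.13°  →  invalid

δ = 89.16°, invalid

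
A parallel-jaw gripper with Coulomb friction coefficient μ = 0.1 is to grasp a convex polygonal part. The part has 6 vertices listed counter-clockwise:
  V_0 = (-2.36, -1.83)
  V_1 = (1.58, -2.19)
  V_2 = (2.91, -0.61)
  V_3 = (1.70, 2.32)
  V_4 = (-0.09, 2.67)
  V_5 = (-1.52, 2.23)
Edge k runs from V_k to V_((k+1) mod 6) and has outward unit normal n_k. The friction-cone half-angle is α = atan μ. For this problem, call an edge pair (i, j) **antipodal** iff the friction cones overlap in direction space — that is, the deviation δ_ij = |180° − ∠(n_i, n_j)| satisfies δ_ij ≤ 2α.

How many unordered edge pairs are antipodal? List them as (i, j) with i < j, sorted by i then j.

count = 1; pairs: (0,3)

α = atan 0.1 = 5.71°;  2α = 11.42°
n_0 = (-0.0910, -0.9959)
n_1 = (+0.7650, -0.6440)
n_2 = (+0.9243, +0.3817)
n_3 = (+0.1919, +0.9814)
n_4 = (-0.2941, +0.9558)
n_5 = (-0.9793, +0.2026)
  (0,1): δ = 124.87°  ·
  (0,2): δ = 62.34°  ·
  (0,3): δ = 5.84°  ✓
  (0,4): δ = 22.32°  ·
  (0,5): δ = 83.53°  ·
  (1,2): δ = 117.47°  ·
  (1,3): δ = 60.97°  ·
  (1,4): δ = 32.81°  ·
  (1,5): δ = 28.40°  ·
  (2,3): δ = 123.50°  ·
  (2,4): δ = 95.34°  ·
  (2,5): δ = 34.13°  ·
  (3,4): δ = 151.83°  ·
  (3,5): δ = 90.63°  ·
  (4,5): δ = 118.79°  ·
antipodal pairs: 1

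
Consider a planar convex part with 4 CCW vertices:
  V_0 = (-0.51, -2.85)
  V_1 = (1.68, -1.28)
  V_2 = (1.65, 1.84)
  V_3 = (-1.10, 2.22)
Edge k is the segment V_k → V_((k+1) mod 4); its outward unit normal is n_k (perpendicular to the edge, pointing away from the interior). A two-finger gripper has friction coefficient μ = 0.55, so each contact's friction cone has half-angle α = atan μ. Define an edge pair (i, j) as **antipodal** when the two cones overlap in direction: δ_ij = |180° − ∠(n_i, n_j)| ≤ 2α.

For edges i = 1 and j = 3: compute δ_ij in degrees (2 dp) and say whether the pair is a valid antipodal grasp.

α = atan 0.55 = 28.81°;  2α = 57.62°
edge 1: e_1 = (-0.03, +3.12);  n_1 = (+1.0000, +0.0096)
edge 3: e_3 = (+0.59, -5.07);  n_3 = (-0.9933, -0.1156)
∠(n_1, n_3) = 173.91°
δ = |180° − 173.91°| = 6.09°
6.09° ≤ 2α = 57.62°  →  valid

δ = 6.09°, valid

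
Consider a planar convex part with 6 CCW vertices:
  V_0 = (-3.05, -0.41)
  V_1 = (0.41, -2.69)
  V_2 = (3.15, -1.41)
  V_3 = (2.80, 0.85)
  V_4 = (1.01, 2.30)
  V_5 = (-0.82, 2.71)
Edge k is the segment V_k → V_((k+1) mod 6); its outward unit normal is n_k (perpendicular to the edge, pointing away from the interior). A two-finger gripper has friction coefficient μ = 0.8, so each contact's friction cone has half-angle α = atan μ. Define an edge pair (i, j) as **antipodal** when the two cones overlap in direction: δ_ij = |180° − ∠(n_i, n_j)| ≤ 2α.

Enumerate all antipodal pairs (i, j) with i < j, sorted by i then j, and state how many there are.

α = atan 0.8 = 38.66°;  2α = 77.32°
n_0 = (-0.5502, -0.8350)
n_1 = (+0.4232, -0.9060)
n_2 = (+0.9882, +0.1530)
n_3 = (+0.6294, +0.7770)
n_4 = (+0.2186, +0.9758)
n_5 = (-0.8136, +0.5815)
  (0,1): δ = 121.58°  ·
  (0,2): δ = 47.81°  ✓
  (0,3): δ = 5.63°  ✓
  (0,4): δ = 20.76°  ✓
  (0,5): δ = 87.83°  ·
  (1,2): δ = 106.24°  ·
  (1,3): δ = 64.05°  ✓
  (1,4): δ = 37.67°  ✓
  (1,5): δ = 29.41°  ✓
  (2,3): δ = 137.81°  ·
  (2,4): δ = 111.43°  ·
  (2,5): δ = 44.36°  ✓
  (3,4): δ = 153.62°  ·
  (3,5): δ = 86.55°  ·
  (4,5): δ = 112.93°  ·
antipodal pairs: 7

count = 7; pairs: (0,2), (0,3), (0,4), (1,3), (1,4), (1,5), (2,5)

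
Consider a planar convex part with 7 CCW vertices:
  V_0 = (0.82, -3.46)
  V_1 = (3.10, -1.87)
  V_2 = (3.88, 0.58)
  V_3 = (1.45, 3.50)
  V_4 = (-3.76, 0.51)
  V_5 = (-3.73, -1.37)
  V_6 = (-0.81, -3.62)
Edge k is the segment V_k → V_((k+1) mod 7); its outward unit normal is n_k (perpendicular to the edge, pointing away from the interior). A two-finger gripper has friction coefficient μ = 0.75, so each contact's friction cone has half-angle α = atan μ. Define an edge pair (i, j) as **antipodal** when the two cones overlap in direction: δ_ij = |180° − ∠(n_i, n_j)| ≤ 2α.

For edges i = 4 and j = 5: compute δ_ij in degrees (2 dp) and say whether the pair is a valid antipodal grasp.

α = atan 0.75 = 36.87°;  2α = 73.74°
edge 4: e_4 = (+0.03, -1.88);  n_4 = (-0.9999, -0.0160)
edge 5: e_5 = (+2.92, -2.25);  n_5 = (-0.6104, -0.7921)
∠(n_4, n_5) = 51.47°
δ = |180° − 51.47°| = 128.53°
128.53° > 2α = 73.74°  →  invalid

δ = 128.53°, invalid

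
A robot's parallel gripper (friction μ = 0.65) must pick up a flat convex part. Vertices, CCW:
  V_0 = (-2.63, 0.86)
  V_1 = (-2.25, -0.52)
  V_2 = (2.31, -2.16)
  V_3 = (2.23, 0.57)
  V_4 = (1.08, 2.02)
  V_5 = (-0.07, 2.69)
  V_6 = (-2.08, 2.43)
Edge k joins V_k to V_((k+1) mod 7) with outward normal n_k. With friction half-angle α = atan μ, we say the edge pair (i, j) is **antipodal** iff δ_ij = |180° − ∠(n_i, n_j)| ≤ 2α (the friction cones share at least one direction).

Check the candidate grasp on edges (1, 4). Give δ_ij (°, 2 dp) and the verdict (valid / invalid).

δ = 10.44°, valid

α = atan 0.65 = 33.02°;  2α = 66.05°
edge 1: e_1 = (+4.56, -1.64);  n_1 = (-0.3384, -0.9410)
edge 4: e_4 = (-1.15, +0.67);  n_4 = (+0.5034, +0.8641)
∠(n_1, n_4) = 169.56°
δ = |180° − 169.56°| = 10.44°
10.44° ≤ 2α = 66.05°  →  valid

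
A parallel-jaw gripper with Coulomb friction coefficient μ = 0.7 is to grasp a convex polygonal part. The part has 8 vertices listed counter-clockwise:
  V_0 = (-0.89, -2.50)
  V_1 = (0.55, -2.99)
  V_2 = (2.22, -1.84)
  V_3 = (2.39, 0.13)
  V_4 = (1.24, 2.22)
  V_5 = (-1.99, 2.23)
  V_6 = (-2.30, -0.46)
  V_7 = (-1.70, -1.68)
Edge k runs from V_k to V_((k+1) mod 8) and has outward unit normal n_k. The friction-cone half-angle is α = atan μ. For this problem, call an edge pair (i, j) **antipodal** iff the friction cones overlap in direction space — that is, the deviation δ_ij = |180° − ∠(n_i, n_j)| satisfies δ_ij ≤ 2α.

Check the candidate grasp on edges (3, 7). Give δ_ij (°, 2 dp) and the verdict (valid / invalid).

δ = 15.83°, valid

α = atan 0.7 = 34.99°;  2α = 69.98°
edge 3: e_3 = (-1.15, +2.09);  n_3 = (+0.8761, +0.4821)
edge 7: e_7 = (+0.81, -0.82);  n_7 = (-0.7114, -0.7028)
∠(n_3, n_7) = 164.17°
δ = |180° − 164.17°| = 15.83°
15.83° ≤ 2α = 69.98°  →  valid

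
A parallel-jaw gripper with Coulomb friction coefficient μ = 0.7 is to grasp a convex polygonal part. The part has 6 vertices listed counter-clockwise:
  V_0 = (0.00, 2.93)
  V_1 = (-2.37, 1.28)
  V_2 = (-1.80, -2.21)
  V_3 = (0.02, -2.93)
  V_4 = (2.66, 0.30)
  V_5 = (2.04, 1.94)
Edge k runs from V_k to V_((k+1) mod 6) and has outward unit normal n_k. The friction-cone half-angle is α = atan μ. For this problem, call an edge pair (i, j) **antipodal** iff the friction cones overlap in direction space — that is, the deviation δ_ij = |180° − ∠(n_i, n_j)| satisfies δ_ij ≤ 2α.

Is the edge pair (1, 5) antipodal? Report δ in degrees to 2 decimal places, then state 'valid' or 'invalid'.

δ = 54.84°, valid

α = atan 0.7 = 34.99°;  2α = 69.98°
edge 1: e_1 = (+0.57, -3.49);  n_1 = (-0.9869, -0.1612)
edge 5: e_5 = (-2.04, +0.99);  n_5 = (+0.4366, +0.8997)
∠(n_1, n_5) = 125.16°
δ = |180° − 125.16°| = 54.84°
54.84° ≤ 2α = 69.98°  →  valid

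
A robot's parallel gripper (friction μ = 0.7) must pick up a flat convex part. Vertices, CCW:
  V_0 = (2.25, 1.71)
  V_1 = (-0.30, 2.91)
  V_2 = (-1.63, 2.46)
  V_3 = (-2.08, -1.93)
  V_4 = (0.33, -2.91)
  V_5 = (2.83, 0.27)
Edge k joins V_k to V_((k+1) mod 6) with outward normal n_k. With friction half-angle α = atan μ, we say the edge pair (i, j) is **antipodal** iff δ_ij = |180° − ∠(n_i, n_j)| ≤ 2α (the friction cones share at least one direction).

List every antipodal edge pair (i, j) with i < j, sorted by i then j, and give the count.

α = atan 0.7 = 34.99°;  2α = 69.98°
n_0 = (+0.4258, +0.9048)
n_1 = (-0.3205, +0.9472)
n_2 = (-0.9948, +0.1020)
n_3 = (-0.3767, -0.9263)
n_4 = (+0.7861, -0.6180)
n_5 = (+0.9276, +0.3736)
  (0,1): δ = 136.11°  ·
  (0,2): δ = 70.65°  ·
  (0,3): δ = 3.07°  ✓
  (0,4): δ = 77.03°  ·
  (0,5): δ = 137.14°  ·
  (1,2): δ = 114.55°  ·
  (1,3): δ = 40.82°  ✓
  (1,4): δ = 33.13°  ✓
  (1,5): δ = 93.25°  ·
  (2,3): δ = 106.28°  ·
  (2,4): δ = 32.32°  ✓
  (2,5): δ = 27.79°  ✓
  (3,4): δ = 106.04°  ·
  (3,5): δ = 45.93°  ✓
  (4,5): δ = 119.89°  ·
antipodal pairs: 6

count = 6; pairs: (0,3), (1,3), (1,4), (2,4), (2,5), (3,5)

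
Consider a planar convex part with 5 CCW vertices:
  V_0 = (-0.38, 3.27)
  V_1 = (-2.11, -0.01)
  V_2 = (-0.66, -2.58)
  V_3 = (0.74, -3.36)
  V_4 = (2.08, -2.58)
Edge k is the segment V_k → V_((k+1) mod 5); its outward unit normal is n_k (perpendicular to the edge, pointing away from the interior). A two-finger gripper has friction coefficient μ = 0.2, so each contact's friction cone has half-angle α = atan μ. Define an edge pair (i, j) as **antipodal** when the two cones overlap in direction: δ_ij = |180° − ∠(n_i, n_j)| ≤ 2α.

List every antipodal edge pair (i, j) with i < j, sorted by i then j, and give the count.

count = 1; pairs: (1,4)

α = atan 0.2 = 11.31°;  2α = 22.62°
n_0 = (-0.8845, +0.4665)
n_1 = (-0.8709, -0.4914)
n_2 = (-0.4867, -0.8736)
n_3 = (+0.5031, -0.8642)
n_4 = (+0.9218, +0.3876)
  (0,1): δ = 122.76°  ·
  (0,2): δ = 91.32°  ·
  (0,3): δ = 31.99°  ·
  (0,4): δ = 50.62°  ·
  (1,2): δ = 148.56°  ·
  (1,3): δ = 89.23°  ·
  (1,4): δ = 6.62°  ✓
  (2,3): δ = 120.67°  ·
  (2,4): δ = 38.07°  ·
  (3,4): δ = 97.40°  ·
antipodal pairs: 1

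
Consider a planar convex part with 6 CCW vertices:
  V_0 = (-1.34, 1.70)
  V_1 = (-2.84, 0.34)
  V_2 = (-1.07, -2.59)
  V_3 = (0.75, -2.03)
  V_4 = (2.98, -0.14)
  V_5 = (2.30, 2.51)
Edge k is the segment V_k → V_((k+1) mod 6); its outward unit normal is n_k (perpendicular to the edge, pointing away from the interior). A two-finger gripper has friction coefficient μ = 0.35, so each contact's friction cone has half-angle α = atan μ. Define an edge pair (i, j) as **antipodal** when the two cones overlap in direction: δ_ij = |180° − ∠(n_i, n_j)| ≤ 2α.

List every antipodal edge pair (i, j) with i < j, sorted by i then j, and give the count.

α = atan 0.35 = 19.29°;  2α = 38.58°
n_0 = (-0.6717, +0.7408)
n_1 = (-0.8559, -0.5171)
n_2 = (+0.2941, -0.9558)
n_3 = (+0.6466, -0.7629)
n_4 = (+0.9686, +0.2486)
n_5 = (-0.2172, +0.9761)
  (0,1): δ = 101.06°  ·
  (0,2): δ = 25.09°  ✓
  (0,3): δ = 1.92°  ✓
  (0,4): δ = 62.19°  ·
  (0,5): δ = 150.35°  ·
  (1,2): δ = 104.03°  ·
  (1,3): δ = 80.85°  ·
  (1,4): δ = 16.74°  ✓
  (1,5): δ = 71.41°  ·
  (2,3): δ = 156.82°  ·
  (2,4): δ = 92.71°  ·
  (2,5): δ = 4.56°  ✓
  (3,4): δ = 115.89°  ·
  (3,5): δ = 27.74°  ✓
  (4,5): δ = 91.85°  ·
antipodal pairs: 5

count = 5; pairs: (0,2), (0,3), (1,4), (2,5), (3,5)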